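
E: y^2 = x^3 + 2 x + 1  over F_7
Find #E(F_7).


For each x in F_7, count y with y^2 = x^3 + 2 x + 1 mod 7:
  x = 0: RHS = 1, y in [1, 6]  -> 2 point(s)
  x = 1: RHS = 4, y in [2, 5]  -> 2 point(s)
Affine points: 4. Add the point at infinity: total = 5.

#E(F_7) = 5


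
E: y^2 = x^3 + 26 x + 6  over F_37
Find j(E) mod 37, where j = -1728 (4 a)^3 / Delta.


Delta = -16(4 a^3 + 27 b^2) mod 37 = 35
-1728 * (4 a)^3 = -1728 * (4*26)^3 mod 37 = 1
j = 1 * 35^(-1) mod 37 = 18

j = 18 (mod 37)


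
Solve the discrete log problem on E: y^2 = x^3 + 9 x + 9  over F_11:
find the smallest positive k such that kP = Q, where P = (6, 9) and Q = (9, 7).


Enumerate multiples of P until we hit Q = (9, 7):
  1P = (6, 9)
  2P = (0, 8)
  3P = (9, 7)
Match found at i = 3.

k = 3


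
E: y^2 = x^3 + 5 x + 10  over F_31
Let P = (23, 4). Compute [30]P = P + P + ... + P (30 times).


k = 30 = 11110_2 (binary, LSB first: 01111)
Double-and-add from P = (23, 4):
  bit 0 = 0: acc unchanged = O
  bit 1 = 1: acc = O + (30, 29) = (30, 29)
  bit 2 = 1: acc = (30, 29) + (6, 16) = (13, 28)
  bit 3 = 1: acc = (13, 28) + (16, 1) = (21, 13)
  bit 4 = 1: acc = (21, 13) + (0, 14) = (19, 12)

30P = (19, 12)


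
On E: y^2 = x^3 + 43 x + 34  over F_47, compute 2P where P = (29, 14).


Doubling: s = (3 x1^2 + a) / (2 y1)
s = (3*29^2 + 43) / (2*14) mod 47 = 1
x3 = s^2 - 2 x1 mod 47 = 1^2 - 2*29 = 37
y3 = s (x1 - x3) - y1 mod 47 = 1 * (29 - 37) - 14 = 25

2P = (37, 25)


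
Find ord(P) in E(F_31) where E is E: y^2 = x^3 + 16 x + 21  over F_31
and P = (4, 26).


Compute successive multiples of P until we hit O:
  1P = (4, 26)
  2P = (28, 16)
  3P = (8, 17)
  4P = (26, 8)
  5P = (5, 3)
  6P = (24, 0)
  7P = (5, 28)
  8P = (26, 23)
  ... (continuing to 12P)
  12P = O

ord(P) = 12


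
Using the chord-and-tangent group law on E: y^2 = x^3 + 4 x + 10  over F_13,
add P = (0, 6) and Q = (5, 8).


P != Q, so use the chord formula.
s = (y2 - y1) / (x2 - x1) = (2) / (5) mod 13 = 3
x3 = s^2 - x1 - x2 mod 13 = 3^2 - 0 - 5 = 4
y3 = s (x1 - x3) - y1 mod 13 = 3 * (0 - 4) - 6 = 8

P + Q = (4, 8)


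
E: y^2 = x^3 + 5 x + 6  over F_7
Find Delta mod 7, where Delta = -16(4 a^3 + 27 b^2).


4 a^3 + 27 b^2 = 4*5^3 + 27*6^2 = 500 + 972 = 1472
Delta = -16 * (1472) = -23552
Delta mod 7 = 3

Delta = 3 (mod 7)


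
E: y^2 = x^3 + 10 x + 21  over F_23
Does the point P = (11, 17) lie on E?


Check whether y^2 = x^3 + 10 x + 21 (mod 23) for (x, y) = (11, 17).
LHS: y^2 = 17^2 mod 23 = 13
RHS: x^3 + 10 x + 21 = 11^3 + 10*11 + 21 mod 23 = 13
LHS = RHS

Yes, on the curve


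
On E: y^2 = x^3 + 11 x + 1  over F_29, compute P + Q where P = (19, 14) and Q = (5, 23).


P != Q, so use the chord formula.
s = (y2 - y1) / (x2 - x1) = (9) / (15) mod 29 = 18
x3 = s^2 - x1 - x2 mod 29 = 18^2 - 19 - 5 = 10
y3 = s (x1 - x3) - y1 mod 29 = 18 * (19 - 10) - 14 = 3

P + Q = (10, 3)


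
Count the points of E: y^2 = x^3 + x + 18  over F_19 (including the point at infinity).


For each x in F_19, count y with y^2 = x^3 + 1 x + 18 mod 19:
  x = 1: RHS = 1, y in [1, 18]  -> 2 point(s)
  x = 2: RHS = 9, y in [3, 16]  -> 2 point(s)
  x = 7: RHS = 7, y in [8, 11]  -> 2 point(s)
  x = 8: RHS = 6, y in [5, 14]  -> 2 point(s)
  x = 11: RHS = 11, y in [7, 12]  -> 2 point(s)
  x = 13: RHS = 5, y in [9, 10]  -> 2 point(s)
  x = 15: RHS = 7, y in [8, 11]  -> 2 point(s)
  x = 16: RHS = 7, y in [8, 11]  -> 2 point(s)
  x = 18: RHS = 16, y in [4, 15]  -> 2 point(s)
Affine points: 18. Add the point at infinity: total = 19.

#E(F_19) = 19


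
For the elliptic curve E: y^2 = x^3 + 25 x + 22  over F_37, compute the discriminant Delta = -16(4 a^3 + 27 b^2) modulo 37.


4 a^3 + 27 b^2 = 4*25^3 + 27*22^2 = 62500 + 13068 = 75568
Delta = -16 * (75568) = -1209088
Delta mod 37 = 35

Delta = 35 (mod 37)


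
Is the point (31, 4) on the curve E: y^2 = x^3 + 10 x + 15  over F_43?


Check whether y^2 = x^3 + 10 x + 15 (mod 43) for (x, y) = (31, 4).
LHS: y^2 = 4^2 mod 43 = 16
RHS: x^3 + 10 x + 15 = 31^3 + 10*31 + 15 mod 43 = 16
LHS = RHS

Yes, on the curve


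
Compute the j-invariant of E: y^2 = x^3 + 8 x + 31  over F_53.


Delta = -16(4 a^3 + 27 b^2) mod 53 = 36
-1728 * (4 a)^3 = -1728 * (4*8)^3 mod 53 = 29
j = 29 * 36^(-1) mod 53 = 17

j = 17 (mod 53)


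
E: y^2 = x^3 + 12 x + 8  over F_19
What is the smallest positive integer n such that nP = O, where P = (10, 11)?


Compute successive multiples of P until we hit O:
  1P = (10, 11)
  2P = (4, 5)
  3P = (6, 12)
  4P = (9, 3)
  5P = (7, 13)
  6P = (13, 10)
  7P = (13, 9)
  8P = (7, 6)
  ... (continuing to 13P)
  13P = O

ord(P) = 13


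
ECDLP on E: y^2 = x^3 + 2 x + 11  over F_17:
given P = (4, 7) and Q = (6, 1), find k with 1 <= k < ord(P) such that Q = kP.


Enumerate multiples of P until we hit Q = (6, 1):
  1P = (4, 7)
  2P = (11, 2)
  3P = (15, 13)
  4P = (16, 5)
  5P = (6, 16)
  6P = (6, 1)
Match found at i = 6.

k = 6


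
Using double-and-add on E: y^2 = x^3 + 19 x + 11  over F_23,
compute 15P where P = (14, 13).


k = 15 = 1111_2 (binary, LSB first: 1111)
Double-and-add from P = (14, 13):
  bit 0 = 1: acc = O + (14, 13) = (14, 13)
  bit 1 = 1: acc = (14, 13) + (4, 17) = (7, 21)
  bit 2 = 1: acc = (7, 21) + (8, 13) = (3, 16)
  bit 3 = 1: acc = (3, 16) + (19, 3) = (19, 20)

15P = (19, 20)


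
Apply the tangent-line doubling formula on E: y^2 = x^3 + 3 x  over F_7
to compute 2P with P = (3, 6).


Doubling: s = (3 x1^2 + a) / (2 y1)
s = (3*3^2 + 3) / (2*6) mod 7 = 6
x3 = s^2 - 2 x1 mod 7 = 6^2 - 2*3 = 2
y3 = s (x1 - x3) - y1 mod 7 = 6 * (3 - 2) - 6 = 0

2P = (2, 0)


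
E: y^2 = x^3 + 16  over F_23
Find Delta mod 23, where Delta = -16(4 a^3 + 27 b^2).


4 a^3 + 27 b^2 = 4*0^3 + 27*16^2 = 0 + 6912 = 6912
Delta = -16 * (6912) = -110592
Delta mod 23 = 15

Delta = 15 (mod 23)


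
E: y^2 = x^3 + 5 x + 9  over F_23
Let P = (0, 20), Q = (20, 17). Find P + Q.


P != Q, so use the chord formula.
s = (y2 - y1) / (x2 - x1) = (20) / (20) mod 23 = 1
x3 = s^2 - x1 - x2 mod 23 = 1^2 - 0 - 20 = 4
y3 = s (x1 - x3) - y1 mod 23 = 1 * (0 - 4) - 20 = 22

P + Q = (4, 22)


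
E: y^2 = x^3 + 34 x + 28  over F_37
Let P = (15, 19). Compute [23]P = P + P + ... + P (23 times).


k = 23 = 10111_2 (binary, LSB first: 11101)
Double-and-add from P = (15, 19):
  bit 0 = 1: acc = O + (15, 19) = (15, 19)
  bit 1 = 1: acc = (15, 19) + (6, 35) = (5, 29)
  bit 2 = 1: acc = (5, 29) + (18, 21) = (10, 31)
  bit 3 = 0: acc unchanged = (10, 31)
  bit 4 = 1: acc = (10, 31) + (9, 8) = (29, 13)

23P = (29, 13)


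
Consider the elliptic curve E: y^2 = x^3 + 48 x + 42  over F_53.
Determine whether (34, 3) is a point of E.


Check whether y^2 = x^3 + 48 x + 42 (mod 53) for (x, y) = (34, 3).
LHS: y^2 = 3^2 mod 53 = 9
RHS: x^3 + 48 x + 42 = 34^3 + 48*34 + 42 mod 53 = 9
LHS = RHS

Yes, on the curve


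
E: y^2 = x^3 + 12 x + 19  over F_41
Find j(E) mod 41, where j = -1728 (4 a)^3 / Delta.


Delta = -16(4 a^3 + 27 b^2) mod 41 = 38
-1728 * (4 a)^3 = -1728 * (4*12)^3 mod 41 = 33
j = 33 * 38^(-1) mod 41 = 30

j = 30 (mod 41)


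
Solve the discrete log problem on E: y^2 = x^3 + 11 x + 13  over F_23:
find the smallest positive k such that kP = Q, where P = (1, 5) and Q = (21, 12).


Enumerate multiples of P until we hit Q = (21, 12):
  1P = (1, 5)
  2P = (11, 4)
  3P = (14, 17)
  4P = (3, 2)
  5P = (4, 11)
  6P = (22, 22)
  7P = (9, 17)
  8P = (21, 11)
  9P = (5, 3)
  10P = (0, 6)
  11P = (0, 17)
  12P = (5, 20)
  13P = (21, 12)
Match found at i = 13.

k = 13


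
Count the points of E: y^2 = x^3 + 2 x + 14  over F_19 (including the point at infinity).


For each x in F_19, count y with y^2 = x^3 + 2 x + 14 mod 19:
  x = 1: RHS = 17, y in [6, 13]  -> 2 point(s)
  x = 2: RHS = 7, y in [8, 11]  -> 2 point(s)
  x = 3: RHS = 9, y in [3, 16]  -> 2 point(s)
  x = 5: RHS = 16, y in [4, 15]  -> 2 point(s)
  x = 9: RHS = 1, y in [1, 18]  -> 2 point(s)
  x = 16: RHS = 0, y in [0]  -> 1 point(s)
  x = 18: RHS = 11, y in [7, 12]  -> 2 point(s)
Affine points: 13. Add the point at infinity: total = 14.

#E(F_19) = 14


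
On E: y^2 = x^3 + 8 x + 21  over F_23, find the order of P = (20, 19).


Compute successive multiples of P until we hit O:
  1P = (20, 19)
  2P = (14, 18)
  3P = (5, 18)
  4P = (7, 11)
  5P = (4, 5)
  6P = (3, 16)
  7P = (6, 20)
  8P = (22, 14)
  ... (continuing to 19P)
  19P = O

ord(P) = 19


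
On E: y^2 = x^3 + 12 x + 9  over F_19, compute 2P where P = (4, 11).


Doubling: s = (3 x1^2 + a) / (2 y1)
s = (3*4^2 + 12) / (2*11) mod 19 = 1
x3 = s^2 - 2 x1 mod 19 = 1^2 - 2*4 = 12
y3 = s (x1 - x3) - y1 mod 19 = 1 * (4 - 12) - 11 = 0

2P = (12, 0)


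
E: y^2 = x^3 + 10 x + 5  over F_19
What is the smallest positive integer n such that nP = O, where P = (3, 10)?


Compute successive multiples of P until we hit O:
  1P = (3, 10)
  2P = (14, 1)
  3P = (0, 10)
  4P = (16, 9)
  5P = (9, 8)
  6P = (5, 16)
  7P = (1, 15)
  8P = (7, 0)
  ... (continuing to 16P)
  16P = O

ord(P) = 16


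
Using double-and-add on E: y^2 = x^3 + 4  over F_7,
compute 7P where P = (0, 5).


k = 7 = 111_2 (binary, LSB first: 111)
Double-and-add from P = (0, 5):
  bit 0 = 1: acc = O + (0, 5) = (0, 5)
  bit 1 = 1: acc = (0, 5) + (0, 2) = O
  bit 2 = 1: acc = O + (0, 5) = (0, 5)

7P = (0, 5)


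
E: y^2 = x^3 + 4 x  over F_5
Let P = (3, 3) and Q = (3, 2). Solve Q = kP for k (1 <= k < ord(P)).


Enumerate multiples of P until we hit Q = (3, 2):
  1P = (3, 3)
  2P = (0, 0)
  3P = (3, 2)
Match found at i = 3.

k = 3


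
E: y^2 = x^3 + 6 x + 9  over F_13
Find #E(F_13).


For each x in F_13, count y with y^2 = x^3 + 6 x + 9 mod 13:
  x = 0: RHS = 9, y in [3, 10]  -> 2 point(s)
  x = 1: RHS = 3, y in [4, 9]  -> 2 point(s)
  x = 2: RHS = 3, y in [4, 9]  -> 2 point(s)
  x = 6: RHS = 1, y in [1, 12]  -> 2 point(s)
  x = 7: RHS = 4, y in [2, 11]  -> 2 point(s)
  x = 8: RHS = 10, y in [6, 7]  -> 2 point(s)
  x = 9: RHS = 12, y in [5, 8]  -> 2 point(s)
  x = 10: RHS = 3, y in [4, 9]  -> 2 point(s)
Affine points: 16. Add the point at infinity: total = 17.

#E(F_13) = 17


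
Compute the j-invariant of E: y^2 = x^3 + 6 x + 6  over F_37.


Delta = -16(4 a^3 + 27 b^2) mod 37 = 2
-1728 * (4 a)^3 = -1728 * (4*6)^3 mod 37 = 31
j = 31 * 2^(-1) mod 37 = 34

j = 34 (mod 37)


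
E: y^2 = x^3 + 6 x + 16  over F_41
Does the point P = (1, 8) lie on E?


Check whether y^2 = x^3 + 6 x + 16 (mod 41) for (x, y) = (1, 8).
LHS: y^2 = 8^2 mod 41 = 23
RHS: x^3 + 6 x + 16 = 1^3 + 6*1 + 16 mod 41 = 23
LHS = RHS

Yes, on the curve


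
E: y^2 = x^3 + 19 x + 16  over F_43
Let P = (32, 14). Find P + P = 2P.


Doubling: s = (3 x1^2 + a) / (2 y1)
s = (3*32^2 + 19) / (2*14) mod 43 = 29
x3 = s^2 - 2 x1 mod 43 = 29^2 - 2*32 = 3
y3 = s (x1 - x3) - y1 mod 43 = 29 * (32 - 3) - 14 = 10

2P = (3, 10)


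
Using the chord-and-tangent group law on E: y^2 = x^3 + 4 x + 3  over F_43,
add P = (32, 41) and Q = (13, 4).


P != Q, so use the chord formula.
s = (y2 - y1) / (x2 - x1) = (6) / (24) mod 43 = 11
x3 = s^2 - x1 - x2 mod 43 = 11^2 - 32 - 13 = 33
y3 = s (x1 - x3) - y1 mod 43 = 11 * (32 - 33) - 41 = 34

P + Q = (33, 34)


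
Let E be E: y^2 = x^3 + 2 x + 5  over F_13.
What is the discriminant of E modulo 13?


4 a^3 + 27 b^2 = 4*2^3 + 27*5^2 = 32 + 675 = 707
Delta = -16 * (707) = -11312
Delta mod 13 = 11

Delta = 11 (mod 13)


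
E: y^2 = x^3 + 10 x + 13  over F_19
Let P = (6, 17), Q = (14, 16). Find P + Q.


P != Q, so use the chord formula.
s = (y2 - y1) / (x2 - x1) = (18) / (8) mod 19 = 7
x3 = s^2 - x1 - x2 mod 19 = 7^2 - 6 - 14 = 10
y3 = s (x1 - x3) - y1 mod 19 = 7 * (6 - 10) - 17 = 12

P + Q = (10, 12)


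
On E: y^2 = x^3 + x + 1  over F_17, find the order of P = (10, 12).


Compute successive multiples of P until we hit O:
  1P = (10, 12)
  2P = (10, 5)
  3P = O

ord(P) = 3


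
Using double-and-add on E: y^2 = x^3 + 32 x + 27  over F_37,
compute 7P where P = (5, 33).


k = 7 = 111_2 (binary, LSB first: 111)
Double-and-add from P = (5, 33):
  bit 0 = 1: acc = O + (5, 33) = (5, 33)
  bit 1 = 1: acc = (5, 33) + (18, 16) = (26, 3)
  bit 2 = 1: acc = (26, 3) + (2, 5) = (18, 21)

7P = (18, 21)


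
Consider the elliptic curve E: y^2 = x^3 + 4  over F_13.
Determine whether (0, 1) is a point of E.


Check whether y^2 = x^3 + 0 x + 4 (mod 13) for (x, y) = (0, 1).
LHS: y^2 = 1^2 mod 13 = 1
RHS: x^3 + 0 x + 4 = 0^3 + 0*0 + 4 mod 13 = 4
LHS != RHS

No, not on the curve


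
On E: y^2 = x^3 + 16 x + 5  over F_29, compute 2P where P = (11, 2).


Doubling: s = (3 x1^2 + a) / (2 y1)
s = (3*11^2 + 16) / (2*2) mod 29 = 15
x3 = s^2 - 2 x1 mod 29 = 15^2 - 2*11 = 0
y3 = s (x1 - x3) - y1 mod 29 = 15 * (11 - 0) - 2 = 18

2P = (0, 18)


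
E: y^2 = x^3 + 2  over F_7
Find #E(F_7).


For each x in F_7, count y with y^2 = x^3 + 0 x + 2 mod 7:
  x = 0: RHS = 2, y in [3, 4]  -> 2 point(s)
  x = 3: RHS = 1, y in [1, 6]  -> 2 point(s)
  x = 5: RHS = 1, y in [1, 6]  -> 2 point(s)
  x = 6: RHS = 1, y in [1, 6]  -> 2 point(s)
Affine points: 8. Add the point at infinity: total = 9.

#E(F_7) = 9


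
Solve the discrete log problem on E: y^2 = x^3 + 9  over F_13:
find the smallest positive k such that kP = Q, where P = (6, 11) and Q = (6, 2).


Enumerate multiples of P until we hit Q = (6, 2):
  1P = (6, 11)
  2P = (2, 11)
  3P = (5, 2)
  4P = (5, 11)
  5P = (2, 2)
  6P = (6, 2)
Match found at i = 6.

k = 6


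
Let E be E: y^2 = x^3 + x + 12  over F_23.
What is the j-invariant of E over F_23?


Delta = -16(4 a^3 + 27 b^2) mod 23 = 12
-1728 * (4 a)^3 = -1728 * (4*1)^3 mod 23 = 15
j = 15 * 12^(-1) mod 23 = 7

j = 7 (mod 23)


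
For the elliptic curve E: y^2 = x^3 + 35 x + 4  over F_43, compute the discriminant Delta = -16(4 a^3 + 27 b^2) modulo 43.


4 a^3 + 27 b^2 = 4*35^3 + 27*4^2 = 171500 + 432 = 171932
Delta = -16 * (171932) = -2750912
Delta mod 43 = 13

Delta = 13 (mod 43)


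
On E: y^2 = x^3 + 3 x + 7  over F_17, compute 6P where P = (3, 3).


k = 6 = 110_2 (binary, LSB first: 011)
Double-and-add from P = (3, 3):
  bit 0 = 0: acc unchanged = O
  bit 1 = 1: acc = O + (2, 2) = (2, 2)
  bit 2 = 1: acc = (2, 2) + (9, 10) = (8, 13)

6P = (8, 13)


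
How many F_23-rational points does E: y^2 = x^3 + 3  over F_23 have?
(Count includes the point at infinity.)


For each x in F_23, count y with y^2 = x^3 + 0 x + 3 mod 23:
  x = 0: RHS = 3, y in [7, 16]  -> 2 point(s)
  x = 1: RHS = 4, y in [2, 21]  -> 2 point(s)
  x = 5: RHS = 13, y in [6, 17]  -> 2 point(s)
  x = 6: RHS = 12, y in [9, 14]  -> 2 point(s)
  x = 7: RHS = 1, y in [1, 22]  -> 2 point(s)
  x = 8: RHS = 9, y in [3, 20]  -> 2 point(s)
  x = 11: RHS = 0, y in [0]  -> 1 point(s)
  x = 12: RHS = 6, y in [11, 12]  -> 2 point(s)
  x = 18: RHS = 16, y in [4, 19]  -> 2 point(s)
  x = 19: RHS = 8, y in [10, 13]  -> 2 point(s)
  x = 21: RHS = 18, y in [8, 15]  -> 2 point(s)
  x = 22: RHS = 2, y in [5, 18]  -> 2 point(s)
Affine points: 23. Add the point at infinity: total = 24.

#E(F_23) = 24


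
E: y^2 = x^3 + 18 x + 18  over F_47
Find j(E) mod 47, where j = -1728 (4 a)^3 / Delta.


Delta = -16(4 a^3 + 27 b^2) mod 47 = 24
-1728 * (4 a)^3 = -1728 * (4*18)^3 mod 47 = 43
j = 43 * 24^(-1) mod 47 = 39

j = 39 (mod 47)


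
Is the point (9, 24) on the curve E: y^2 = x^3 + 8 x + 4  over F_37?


Check whether y^2 = x^3 + 8 x + 4 (mod 37) for (x, y) = (9, 24).
LHS: y^2 = 24^2 mod 37 = 21
RHS: x^3 + 8 x + 4 = 9^3 + 8*9 + 4 mod 37 = 28
LHS != RHS

No, not on the curve


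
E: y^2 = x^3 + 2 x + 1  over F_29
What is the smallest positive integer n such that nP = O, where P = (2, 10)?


Compute successive multiples of P until we hit O:
  1P = (2, 10)
  2P = (2, 19)
  3P = O

ord(P) = 3


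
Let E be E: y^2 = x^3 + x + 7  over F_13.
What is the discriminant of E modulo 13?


4 a^3 + 27 b^2 = 4*1^3 + 27*7^2 = 4 + 1323 = 1327
Delta = -16 * (1327) = -21232
Delta mod 13 = 10

Delta = 10 (mod 13)


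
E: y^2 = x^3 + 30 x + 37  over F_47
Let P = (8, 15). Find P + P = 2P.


Doubling: s = (3 x1^2 + a) / (2 y1)
s = (3*8^2 + 30) / (2*15) mod 47 = 45
x3 = s^2 - 2 x1 mod 47 = 45^2 - 2*8 = 35
y3 = s (x1 - x3) - y1 mod 47 = 45 * (8 - 35) - 15 = 39

2P = (35, 39)


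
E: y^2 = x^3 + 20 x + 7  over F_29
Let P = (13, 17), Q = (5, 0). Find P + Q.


P != Q, so use the chord formula.
s = (y2 - y1) / (x2 - x1) = (12) / (21) mod 29 = 13
x3 = s^2 - x1 - x2 mod 29 = 13^2 - 13 - 5 = 6
y3 = s (x1 - x3) - y1 mod 29 = 13 * (13 - 6) - 17 = 16

P + Q = (6, 16)


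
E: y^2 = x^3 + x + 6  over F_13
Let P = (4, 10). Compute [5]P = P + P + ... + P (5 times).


k = 5 = 101_2 (binary, LSB first: 101)
Double-and-add from P = (4, 10):
  bit 0 = 1: acc = O + (4, 10) = (4, 10)
  bit 1 = 0: acc unchanged = (4, 10)
  bit 2 = 1: acc = (4, 10) + (9, 9) = (12, 2)

5P = (12, 2)


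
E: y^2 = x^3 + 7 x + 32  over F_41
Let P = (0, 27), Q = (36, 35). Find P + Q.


P != Q, so use the chord formula.
s = (y2 - y1) / (x2 - x1) = (8) / (36) mod 41 = 23
x3 = s^2 - x1 - x2 mod 41 = 23^2 - 0 - 36 = 1
y3 = s (x1 - x3) - y1 mod 41 = 23 * (0 - 1) - 27 = 32

P + Q = (1, 32)


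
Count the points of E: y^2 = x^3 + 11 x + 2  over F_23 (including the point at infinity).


For each x in F_23, count y with y^2 = x^3 + 11 x + 2 mod 23:
  x = 0: RHS = 2, y in [5, 18]  -> 2 point(s)
  x = 2: RHS = 9, y in [3, 20]  -> 2 point(s)
  x = 3: RHS = 16, y in [4, 19]  -> 2 point(s)
  x = 4: RHS = 18, y in [8, 15]  -> 2 point(s)
  x = 6: RHS = 8, y in [10, 13]  -> 2 point(s)
  x = 7: RHS = 8, y in [10, 13]  -> 2 point(s)
  x = 8: RHS = 4, y in [2, 21]  -> 2 point(s)
  x = 9: RHS = 2, y in [5, 18]  -> 2 point(s)
  x = 10: RHS = 8, y in [10, 13]  -> 2 point(s)
  x = 14: RHS = 2, y in [5, 18]  -> 2 point(s)
  x = 15: RHS = 0, y in [0]  -> 1 point(s)
  x = 18: RHS = 6, y in [11, 12]  -> 2 point(s)
  x = 19: RHS = 9, y in [3, 20]  -> 2 point(s)
  x = 21: RHS = 18, y in [8, 15]  -> 2 point(s)
  x = 22: RHS = 13, y in [6, 17]  -> 2 point(s)
Affine points: 29. Add the point at infinity: total = 30.

#E(F_23) = 30


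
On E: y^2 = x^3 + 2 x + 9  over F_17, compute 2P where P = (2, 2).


Doubling: s = (3 x1^2 + a) / (2 y1)
s = (3*2^2 + 2) / (2*2) mod 17 = 12
x3 = s^2 - 2 x1 mod 17 = 12^2 - 2*2 = 4
y3 = s (x1 - x3) - y1 mod 17 = 12 * (2 - 4) - 2 = 8

2P = (4, 8)


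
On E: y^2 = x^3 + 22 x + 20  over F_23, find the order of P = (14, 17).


Compute successive multiples of P until we hit O:
  1P = (14, 17)
  2P = (19, 11)
  3P = (8, 8)
  4P = (9, 2)
  5P = (9, 21)
  6P = (8, 15)
  7P = (19, 12)
  8P = (14, 6)
  ... (continuing to 9P)
  9P = O

ord(P) = 9


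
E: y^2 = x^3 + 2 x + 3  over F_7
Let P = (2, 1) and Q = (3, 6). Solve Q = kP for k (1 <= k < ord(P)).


Enumerate multiples of P until we hit Q = (3, 6):
  1P = (2, 1)
  2P = (3, 6)
Match found at i = 2.

k = 2


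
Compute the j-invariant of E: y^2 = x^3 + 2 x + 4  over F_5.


Delta = -16(4 a^3 + 27 b^2) mod 5 = 1
-1728 * (4 a)^3 = -1728 * (4*2)^3 mod 5 = 4
j = 4 * 1^(-1) mod 5 = 4

j = 4 (mod 5)


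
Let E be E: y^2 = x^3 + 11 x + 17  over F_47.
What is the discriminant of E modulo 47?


4 a^3 + 27 b^2 = 4*11^3 + 27*17^2 = 5324 + 7803 = 13127
Delta = -16 * (13127) = -210032
Delta mod 47 = 11

Delta = 11 (mod 47)


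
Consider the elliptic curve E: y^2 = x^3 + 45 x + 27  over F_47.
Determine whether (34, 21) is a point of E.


Check whether y^2 = x^3 + 45 x + 27 (mod 47) for (x, y) = (34, 21).
LHS: y^2 = 21^2 mod 47 = 18
RHS: x^3 + 45 x + 27 = 34^3 + 45*34 + 27 mod 47 = 18
LHS = RHS

Yes, on the curve


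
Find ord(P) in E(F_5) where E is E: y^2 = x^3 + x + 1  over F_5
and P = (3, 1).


Compute successive multiples of P until we hit O:
  1P = (3, 1)
  2P = (0, 1)
  3P = (2, 4)
  4P = (4, 2)
  5P = (4, 3)
  6P = (2, 1)
  7P = (0, 4)
  8P = (3, 4)
  ... (continuing to 9P)
  9P = O

ord(P) = 9


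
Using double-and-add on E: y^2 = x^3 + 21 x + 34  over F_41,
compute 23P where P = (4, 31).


k = 23 = 10111_2 (binary, LSB first: 11101)
Double-and-add from P = (4, 31):
  bit 0 = 1: acc = O + (4, 31) = (4, 31)
  bit 1 = 1: acc = (4, 31) + (12, 13) = (7, 27)
  bit 2 = 1: acc = (7, 27) + (9, 3) = (5, 31)
  bit 3 = 0: acc unchanged = (5, 31)
  bit 4 = 1: acc = (5, 31) + (2, 17) = (33, 16)

23P = (33, 16)


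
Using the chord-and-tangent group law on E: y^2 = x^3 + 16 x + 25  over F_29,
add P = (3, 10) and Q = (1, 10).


P != Q, so use the chord formula.
s = (y2 - y1) / (x2 - x1) = (0) / (27) mod 29 = 0
x3 = s^2 - x1 - x2 mod 29 = 0^2 - 3 - 1 = 25
y3 = s (x1 - x3) - y1 mod 29 = 0 * (3 - 25) - 10 = 19

P + Q = (25, 19)


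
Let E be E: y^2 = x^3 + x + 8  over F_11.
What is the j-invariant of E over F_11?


Delta = -16(4 a^3 + 27 b^2) mod 11 = 8
-1728 * (4 a)^3 = -1728 * (4*1)^3 mod 11 = 2
j = 2 * 8^(-1) mod 11 = 3

j = 3 (mod 11)


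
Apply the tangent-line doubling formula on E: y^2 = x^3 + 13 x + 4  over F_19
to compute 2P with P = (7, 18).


Doubling: s = (3 x1^2 + a) / (2 y1)
s = (3*7^2 + 13) / (2*18) mod 19 = 15
x3 = s^2 - 2 x1 mod 19 = 15^2 - 2*7 = 2
y3 = s (x1 - x3) - y1 mod 19 = 15 * (7 - 2) - 18 = 0

2P = (2, 0)


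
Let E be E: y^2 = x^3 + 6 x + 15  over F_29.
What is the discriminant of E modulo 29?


4 a^3 + 27 b^2 = 4*6^3 + 27*15^2 = 864 + 6075 = 6939
Delta = -16 * (6939) = -111024
Delta mod 29 = 17

Delta = 17 (mod 29)


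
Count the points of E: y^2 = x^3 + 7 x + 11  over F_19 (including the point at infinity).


For each x in F_19, count y with y^2 = x^3 + 7 x + 11 mod 19:
  x = 0: RHS = 11, y in [7, 12]  -> 2 point(s)
  x = 1: RHS = 0, y in [0]  -> 1 point(s)
  x = 5: RHS = 0, y in [0]  -> 1 point(s)
  x = 7: RHS = 4, y in [2, 17]  -> 2 point(s)
  x = 8: RHS = 9, y in [3, 16]  -> 2 point(s)
  x = 9: RHS = 5, y in [9, 10]  -> 2 point(s)
  x = 10: RHS = 17, y in [6, 13]  -> 2 point(s)
  x = 13: RHS = 0, y in [0]  -> 1 point(s)
  x = 16: RHS = 1, y in [1, 18]  -> 2 point(s)
Affine points: 15. Add the point at infinity: total = 16.

#E(F_19) = 16


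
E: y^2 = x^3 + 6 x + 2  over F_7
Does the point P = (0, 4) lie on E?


Check whether y^2 = x^3 + 6 x + 2 (mod 7) for (x, y) = (0, 4).
LHS: y^2 = 4^2 mod 7 = 2
RHS: x^3 + 6 x + 2 = 0^3 + 6*0 + 2 mod 7 = 2
LHS = RHS

Yes, on the curve


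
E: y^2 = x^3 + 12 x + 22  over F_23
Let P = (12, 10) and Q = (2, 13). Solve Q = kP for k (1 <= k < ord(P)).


Enumerate multiples of P until we hit Q = (2, 13):
  1P = (12, 10)
  2P = (7, 9)
  3P = (16, 3)
  4P = (11, 17)
  5P = (3, 19)
  6P = (9, 10)
  7P = (2, 13)
Match found at i = 7.

k = 7


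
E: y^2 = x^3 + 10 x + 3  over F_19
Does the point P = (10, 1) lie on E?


Check whether y^2 = x^3 + 10 x + 3 (mod 19) for (x, y) = (10, 1).
LHS: y^2 = 1^2 mod 19 = 1
RHS: x^3 + 10 x + 3 = 10^3 + 10*10 + 3 mod 19 = 1
LHS = RHS

Yes, on the curve


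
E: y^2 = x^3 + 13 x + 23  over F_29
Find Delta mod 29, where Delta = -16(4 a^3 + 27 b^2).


4 a^3 + 27 b^2 = 4*13^3 + 27*23^2 = 8788 + 14283 = 23071
Delta = -16 * (23071) = -369136
Delta mod 29 = 5

Delta = 5 (mod 29)


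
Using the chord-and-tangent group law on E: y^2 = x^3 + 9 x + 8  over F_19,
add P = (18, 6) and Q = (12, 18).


P != Q, so use the chord formula.
s = (y2 - y1) / (x2 - x1) = (12) / (13) mod 19 = 17
x3 = s^2 - x1 - x2 mod 19 = 17^2 - 18 - 12 = 12
y3 = s (x1 - x3) - y1 mod 19 = 17 * (18 - 12) - 6 = 1

P + Q = (12, 1)


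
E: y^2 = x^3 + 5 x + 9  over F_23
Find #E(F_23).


For each x in F_23, count y with y^2 = x^3 + 5 x + 9 mod 23:
  x = 0: RHS = 9, y in [3, 20]  -> 2 point(s)
  x = 2: RHS = 4, y in [2, 21]  -> 2 point(s)
  x = 4: RHS = 1, y in [1, 22]  -> 2 point(s)
  x = 6: RHS = 2, y in [5, 18]  -> 2 point(s)
  x = 8: RHS = 9, y in [3, 20]  -> 2 point(s)
  x = 9: RHS = 1, y in [1, 22]  -> 2 point(s)
  x = 10: RHS = 1, y in [1, 22]  -> 2 point(s)
  x = 12: RHS = 3, y in [7, 16]  -> 2 point(s)
  x = 15: RHS = 9, y in [3, 20]  -> 2 point(s)
  x = 17: RHS = 16, y in [4, 19]  -> 2 point(s)
  x = 20: RHS = 13, y in [6, 17]  -> 2 point(s)
  x = 22: RHS = 3, y in [7, 16]  -> 2 point(s)
Affine points: 24. Add the point at infinity: total = 25.

#E(F_23) = 25


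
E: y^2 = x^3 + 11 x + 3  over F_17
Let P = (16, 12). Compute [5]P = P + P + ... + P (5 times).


k = 5 = 101_2 (binary, LSB first: 101)
Double-and-add from P = (16, 12):
  bit 0 = 1: acc = O + (16, 12) = (16, 12)
  bit 1 = 0: acc unchanged = (16, 12)
  bit 2 = 1: acc = (16, 12) + (5, 9) = (9, 10)

5P = (9, 10)


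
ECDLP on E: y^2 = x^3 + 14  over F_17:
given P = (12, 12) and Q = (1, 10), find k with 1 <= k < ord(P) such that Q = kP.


Enumerate multiples of P until we hit Q = (1, 10):
  1P = (12, 12)
  2P = (11, 6)
  3P = (13, 16)
  4P = (8, 4)
  5P = (1, 10)
Match found at i = 5.

k = 5


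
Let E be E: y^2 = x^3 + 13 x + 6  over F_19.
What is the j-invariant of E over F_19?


Delta = -16(4 a^3 + 27 b^2) mod 19 = 1
-1728 * (4 a)^3 = -1728 * (4*13)^3 mod 19 = 8
j = 8 * 1^(-1) mod 19 = 8

j = 8 (mod 19)


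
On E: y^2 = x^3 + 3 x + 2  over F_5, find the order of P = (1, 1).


Compute successive multiples of P until we hit O:
  1P = (1, 1)
  2P = (2, 1)
  3P = (2, 4)
  4P = (1, 4)
  5P = O

ord(P) = 5


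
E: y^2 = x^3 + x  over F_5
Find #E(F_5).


For each x in F_5, count y with y^2 = x^3 + 1 x + 0 mod 5:
  x = 0: RHS = 0, y in [0]  -> 1 point(s)
  x = 2: RHS = 0, y in [0]  -> 1 point(s)
  x = 3: RHS = 0, y in [0]  -> 1 point(s)
Affine points: 3. Add the point at infinity: total = 4.

#E(F_5) = 4


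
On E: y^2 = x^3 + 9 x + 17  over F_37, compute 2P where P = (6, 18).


k = 2 = 10_2 (binary, LSB first: 01)
Double-and-add from P = (6, 18):
  bit 0 = 0: acc unchanged = O
  bit 1 = 1: acc = O + (24, 16) = (24, 16)

2P = (24, 16)


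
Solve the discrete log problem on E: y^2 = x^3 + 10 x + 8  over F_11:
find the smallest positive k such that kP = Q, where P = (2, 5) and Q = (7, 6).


Enumerate multiples of P until we hit Q = (7, 6):
  1P = (2, 5)
  2P = (7, 6)
Match found at i = 2.

k = 2


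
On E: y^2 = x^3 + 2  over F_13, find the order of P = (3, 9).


Compute successive multiples of P until we hit O:
  1P = (3, 9)
  2P = (6, 6)
  3P = (5, 6)
  4P = (4, 12)
  5P = (2, 7)
  6P = (12, 12)
  7P = (1, 9)
  8P = (9, 4)
  ... (continuing to 19P)
  19P = O

ord(P) = 19


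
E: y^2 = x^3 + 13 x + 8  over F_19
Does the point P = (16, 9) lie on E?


Check whether y^2 = x^3 + 13 x + 8 (mod 19) for (x, y) = (16, 9).
LHS: y^2 = 9^2 mod 19 = 5
RHS: x^3 + 13 x + 8 = 16^3 + 13*16 + 8 mod 19 = 18
LHS != RHS

No, not on the curve


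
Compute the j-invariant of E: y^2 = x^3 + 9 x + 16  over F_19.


Delta = -16(4 a^3 + 27 b^2) mod 19 = 15
-1728 * (4 a)^3 = -1728 * (4*9)^3 mod 19 = 11
j = 11 * 15^(-1) mod 19 = 2

j = 2 (mod 19)


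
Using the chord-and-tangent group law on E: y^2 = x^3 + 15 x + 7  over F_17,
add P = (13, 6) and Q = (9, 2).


P != Q, so use the chord formula.
s = (y2 - y1) / (x2 - x1) = (13) / (13) mod 17 = 1
x3 = s^2 - x1 - x2 mod 17 = 1^2 - 13 - 9 = 13
y3 = s (x1 - x3) - y1 mod 17 = 1 * (13 - 13) - 6 = 11

P + Q = (13, 11)


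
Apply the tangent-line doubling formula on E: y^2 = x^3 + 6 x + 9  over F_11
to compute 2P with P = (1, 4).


Doubling: s = (3 x1^2 + a) / (2 y1)
s = (3*1^2 + 6) / (2*4) mod 11 = 8
x3 = s^2 - 2 x1 mod 11 = 8^2 - 2*1 = 7
y3 = s (x1 - x3) - y1 mod 11 = 8 * (1 - 7) - 4 = 3

2P = (7, 3)


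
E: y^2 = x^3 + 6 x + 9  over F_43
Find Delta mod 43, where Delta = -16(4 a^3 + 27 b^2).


4 a^3 + 27 b^2 = 4*6^3 + 27*9^2 = 864 + 2187 = 3051
Delta = -16 * (3051) = -48816
Delta mod 43 = 32

Delta = 32 (mod 43)


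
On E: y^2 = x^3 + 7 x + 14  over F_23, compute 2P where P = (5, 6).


Doubling: s = (3 x1^2 + a) / (2 y1)
s = (3*5^2 + 7) / (2*6) mod 23 = 3
x3 = s^2 - 2 x1 mod 23 = 3^2 - 2*5 = 22
y3 = s (x1 - x3) - y1 mod 23 = 3 * (5 - 22) - 6 = 12

2P = (22, 12)


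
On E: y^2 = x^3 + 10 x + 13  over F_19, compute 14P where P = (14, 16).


k = 14 = 1110_2 (binary, LSB first: 0111)
Double-and-add from P = (14, 16):
  bit 0 = 0: acc unchanged = O
  bit 1 = 1: acc = O + (17, 17) = (17, 17)
  bit 2 = 1: acc = (17, 17) + (1, 9) = (6, 17)
  bit 3 = 1: acc = (6, 17) + (15, 2) = (5, 13)

14P = (5, 13)


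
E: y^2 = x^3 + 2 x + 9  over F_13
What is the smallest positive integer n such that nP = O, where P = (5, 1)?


Compute successive multiples of P until we hit O:
  1P = (5, 1)
  2P = (0, 3)
  3P = (4, 9)
  4P = (3, 9)
  5P = (8, 11)
  6P = (1, 8)
  7P = (6, 4)
  8P = (11, 7)
  ... (continuing to 17P)
  17P = O

ord(P) = 17


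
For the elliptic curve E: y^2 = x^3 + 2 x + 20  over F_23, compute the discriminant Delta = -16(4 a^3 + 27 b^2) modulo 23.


4 a^3 + 27 b^2 = 4*2^3 + 27*20^2 = 32 + 10800 = 10832
Delta = -16 * (10832) = -173312
Delta mod 23 = 16

Delta = 16 (mod 23)


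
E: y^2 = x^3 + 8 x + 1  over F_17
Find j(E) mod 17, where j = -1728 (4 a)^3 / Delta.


Delta = -16(4 a^3 + 27 b^2) mod 17 = 1
-1728 * (4 a)^3 = -1728 * (4*8)^3 mod 17 = 3
j = 3 * 1^(-1) mod 17 = 3

j = 3 (mod 17)


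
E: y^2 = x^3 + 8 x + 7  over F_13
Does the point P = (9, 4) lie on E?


Check whether y^2 = x^3 + 8 x + 7 (mod 13) for (x, y) = (9, 4).
LHS: y^2 = 4^2 mod 13 = 3
RHS: x^3 + 8 x + 7 = 9^3 + 8*9 + 7 mod 13 = 2
LHS != RHS

No, not on the curve


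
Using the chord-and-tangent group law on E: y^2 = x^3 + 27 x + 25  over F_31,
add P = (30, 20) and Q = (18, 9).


P != Q, so use the chord formula.
s = (y2 - y1) / (x2 - x1) = (20) / (19) mod 31 = 19
x3 = s^2 - x1 - x2 mod 31 = 19^2 - 30 - 18 = 3
y3 = s (x1 - x3) - y1 mod 31 = 19 * (30 - 3) - 20 = 28

P + Q = (3, 28)


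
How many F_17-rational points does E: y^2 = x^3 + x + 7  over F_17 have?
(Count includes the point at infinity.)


For each x in F_17, count y with y^2 = x^3 + 1 x + 7 mod 17:
  x = 1: RHS = 9, y in [3, 14]  -> 2 point(s)
  x = 2: RHS = 0, y in [0]  -> 1 point(s)
  x = 5: RHS = 1, y in [1, 16]  -> 2 point(s)
  x = 6: RHS = 8, y in [5, 12]  -> 2 point(s)
  x = 7: RHS = 0, y in [0]  -> 1 point(s)
  x = 8: RHS = 0, y in [0]  -> 1 point(s)
  x = 12: RHS = 13, y in [8, 9]  -> 2 point(s)
Affine points: 11. Add the point at infinity: total = 12.

#E(F_17) = 12


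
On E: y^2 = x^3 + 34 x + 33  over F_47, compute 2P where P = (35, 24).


Doubling: s = (3 x1^2 + a) / (2 y1)
s = (3*35^2 + 34) / (2*24) mod 47 = 43
x3 = s^2 - 2 x1 mod 47 = 43^2 - 2*35 = 40
y3 = s (x1 - x3) - y1 mod 47 = 43 * (35 - 40) - 24 = 43

2P = (40, 43)


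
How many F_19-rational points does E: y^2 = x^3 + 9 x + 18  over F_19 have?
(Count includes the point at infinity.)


For each x in F_19, count y with y^2 = x^3 + 9 x + 18 mod 19:
  x = 1: RHS = 9, y in [3, 16]  -> 2 point(s)
  x = 2: RHS = 6, y in [5, 14]  -> 2 point(s)
  x = 4: RHS = 4, y in [2, 17]  -> 2 point(s)
  x = 5: RHS = 17, y in [6, 13]  -> 2 point(s)
  x = 7: RHS = 6, y in [5, 14]  -> 2 point(s)
  x = 9: RHS = 11, y in [7, 12]  -> 2 point(s)
  x = 10: RHS = 6, y in [5, 14]  -> 2 point(s)
  x = 11: RHS = 4, y in [2, 17]  -> 2 point(s)
  x = 12: RHS = 11, y in [7, 12]  -> 2 point(s)
  x = 14: RHS = 0, y in [0]  -> 1 point(s)
  x = 17: RHS = 11, y in [7, 12]  -> 2 point(s)
Affine points: 21. Add the point at infinity: total = 22.

#E(F_19) = 22


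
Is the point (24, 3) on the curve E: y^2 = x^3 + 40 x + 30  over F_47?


Check whether y^2 = x^3 + 40 x + 30 (mod 47) for (x, y) = (24, 3).
LHS: y^2 = 3^2 mod 47 = 9
RHS: x^3 + 40 x + 30 = 24^3 + 40*24 + 30 mod 47 = 9
LHS = RHS

Yes, on the curve


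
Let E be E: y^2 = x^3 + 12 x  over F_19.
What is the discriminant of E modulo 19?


4 a^3 + 27 b^2 = 4*12^3 + 27*0^2 = 6912 + 0 = 6912
Delta = -16 * (6912) = -110592
Delta mod 19 = 7

Delta = 7 (mod 19)


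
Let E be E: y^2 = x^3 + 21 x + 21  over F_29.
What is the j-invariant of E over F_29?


Delta = -16(4 a^3 + 27 b^2) mod 29 = 16
-1728 * (4 a)^3 = -1728 * (4*21)^3 mod 29 = 24
j = 24 * 16^(-1) mod 29 = 16

j = 16 (mod 29)


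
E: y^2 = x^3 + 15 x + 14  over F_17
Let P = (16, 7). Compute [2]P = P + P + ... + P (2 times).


k = 2 = 10_2 (binary, LSB first: 01)
Double-and-add from P = (16, 7):
  bit 0 = 0: acc unchanged = O
  bit 1 = 1: acc = O + (4, 6) = (4, 6)

2P = (4, 6)


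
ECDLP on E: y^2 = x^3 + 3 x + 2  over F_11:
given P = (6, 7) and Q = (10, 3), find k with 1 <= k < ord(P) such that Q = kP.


Enumerate multiples of P until we hit Q = (10, 3):
  1P = (6, 7)
  2P = (4, 1)
  3P = (10, 3)
Match found at i = 3.

k = 3


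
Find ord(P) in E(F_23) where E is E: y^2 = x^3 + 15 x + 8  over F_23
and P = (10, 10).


Compute successive multiples of P until we hit O:
  1P = (10, 10)
  2P = (11, 3)
  3P = (5, 1)
  4P = (14, 15)
  5P = (2, 0)
  6P = (14, 8)
  7P = (5, 22)
  8P = (11, 20)
  ... (continuing to 10P)
  10P = O

ord(P) = 10


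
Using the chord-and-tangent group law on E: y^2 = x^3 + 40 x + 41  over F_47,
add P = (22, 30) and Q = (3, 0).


P != Q, so use the chord formula.
s = (y2 - y1) / (x2 - x1) = (17) / (28) mod 47 = 9
x3 = s^2 - x1 - x2 mod 47 = 9^2 - 22 - 3 = 9
y3 = s (x1 - x3) - y1 mod 47 = 9 * (22 - 9) - 30 = 40

P + Q = (9, 40)


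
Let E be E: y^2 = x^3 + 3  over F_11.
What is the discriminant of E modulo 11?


4 a^3 + 27 b^2 = 4*0^3 + 27*3^2 = 0 + 243 = 243
Delta = -16 * (243) = -3888
Delta mod 11 = 6

Delta = 6 (mod 11)


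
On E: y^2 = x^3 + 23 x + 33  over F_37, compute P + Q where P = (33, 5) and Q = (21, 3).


P != Q, so use the chord formula.
s = (y2 - y1) / (x2 - x1) = (35) / (25) mod 37 = 31
x3 = s^2 - x1 - x2 mod 37 = 31^2 - 33 - 21 = 19
y3 = s (x1 - x3) - y1 mod 37 = 31 * (33 - 19) - 5 = 22

P + Q = (19, 22)


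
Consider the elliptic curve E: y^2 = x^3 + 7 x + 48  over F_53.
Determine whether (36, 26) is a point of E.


Check whether y^2 = x^3 + 7 x + 48 (mod 53) for (x, y) = (36, 26).
LHS: y^2 = 26^2 mod 53 = 40
RHS: x^3 + 7 x + 48 = 36^3 + 7*36 + 48 mod 53 = 51
LHS != RHS

No, not on the curve


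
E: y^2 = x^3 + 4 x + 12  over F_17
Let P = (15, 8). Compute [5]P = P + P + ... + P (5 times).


k = 5 = 101_2 (binary, LSB first: 101)
Double-and-add from P = (15, 8):
  bit 0 = 1: acc = O + (15, 8) = (15, 8)
  bit 1 = 0: acc unchanged = (15, 8)
  bit 2 = 1: acc = (15, 8) + (5, 15) = (15, 9)

5P = (15, 9)


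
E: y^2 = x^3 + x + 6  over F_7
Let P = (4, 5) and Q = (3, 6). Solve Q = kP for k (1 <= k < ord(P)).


Enumerate multiples of P until we hit Q = (3, 6):
  1P = (4, 5)
  2P = (6, 2)
  3P = (1, 1)
  4P = (3, 1)
  5P = (2, 3)
  6P = (2, 4)
  7P = (3, 6)
Match found at i = 7.

k = 7


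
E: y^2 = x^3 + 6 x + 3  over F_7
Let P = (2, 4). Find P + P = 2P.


Doubling: s = (3 x1^2 + a) / (2 y1)
s = (3*2^2 + 6) / (2*4) mod 7 = 4
x3 = s^2 - 2 x1 mod 7 = 4^2 - 2*2 = 5
y3 = s (x1 - x3) - y1 mod 7 = 4 * (2 - 5) - 4 = 5

2P = (5, 5)


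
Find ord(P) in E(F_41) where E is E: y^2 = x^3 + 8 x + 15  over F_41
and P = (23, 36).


Compute successive multiples of P until we hit O:
  1P = (23, 36)
  2P = (5, 4)
  3P = (3, 36)
  4P = (15, 5)
  5P = (2, 30)
  6P = (37, 1)
  7P = (18, 13)
  8P = (31, 1)
  ... (continuing to 49P)
  49P = O

ord(P) = 49


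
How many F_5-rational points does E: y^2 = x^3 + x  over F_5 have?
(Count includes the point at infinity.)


For each x in F_5, count y with y^2 = x^3 + 1 x + 0 mod 5:
  x = 0: RHS = 0, y in [0]  -> 1 point(s)
  x = 2: RHS = 0, y in [0]  -> 1 point(s)
  x = 3: RHS = 0, y in [0]  -> 1 point(s)
Affine points: 3. Add the point at infinity: total = 4.

#E(F_5) = 4


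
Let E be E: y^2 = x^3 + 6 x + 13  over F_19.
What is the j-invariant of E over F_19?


Delta = -16(4 a^3 + 27 b^2) mod 19 = 17
-1728 * (4 a)^3 = -1728 * (4*6)^3 mod 19 = 11
j = 11 * 17^(-1) mod 19 = 4

j = 4 (mod 19)


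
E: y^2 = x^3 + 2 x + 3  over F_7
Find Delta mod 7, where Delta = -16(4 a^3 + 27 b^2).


4 a^3 + 27 b^2 = 4*2^3 + 27*3^2 = 32 + 243 = 275
Delta = -16 * (275) = -4400
Delta mod 7 = 3

Delta = 3 (mod 7)


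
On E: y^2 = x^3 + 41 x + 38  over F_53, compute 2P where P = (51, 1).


Doubling: s = (3 x1^2 + a) / (2 y1)
s = (3*51^2 + 41) / (2*1) mod 53 = 0
x3 = s^2 - 2 x1 mod 53 = 0^2 - 2*51 = 4
y3 = s (x1 - x3) - y1 mod 53 = 0 * (51 - 4) - 1 = 52

2P = (4, 52)


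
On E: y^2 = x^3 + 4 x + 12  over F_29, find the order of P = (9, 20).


Compute successive multiples of P until we hit O:
  1P = (9, 20)
  2P = (27, 24)
  3P = (2, 17)
  4P = (17, 18)
  5P = (23, 27)
  6P = (19, 4)
  7P = (14, 17)
  8P = (11, 16)
  ... (continuing to 19P)
  19P = O

ord(P) = 19


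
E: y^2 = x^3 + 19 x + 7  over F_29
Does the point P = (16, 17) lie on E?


Check whether y^2 = x^3 + 19 x + 7 (mod 29) for (x, y) = (16, 17).
LHS: y^2 = 17^2 mod 29 = 28
RHS: x^3 + 19 x + 7 = 16^3 + 19*16 + 7 mod 29 = 28
LHS = RHS

Yes, on the curve


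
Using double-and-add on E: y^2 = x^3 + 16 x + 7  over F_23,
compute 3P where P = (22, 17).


k = 3 = 11_2 (binary, LSB first: 11)
Double-and-add from P = (22, 17):
  bit 0 = 1: acc = O + (22, 17) = (22, 17)
  bit 1 = 1: acc = (22, 17) + (20, 22) = (16, 14)

3P = (16, 14)


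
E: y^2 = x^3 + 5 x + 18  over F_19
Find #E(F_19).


For each x in F_19, count y with y^2 = x^3 + 5 x + 18 mod 19:
  x = 1: RHS = 5, y in [9, 10]  -> 2 point(s)
  x = 2: RHS = 17, y in [6, 13]  -> 2 point(s)
  x = 4: RHS = 7, y in [8, 11]  -> 2 point(s)
  x = 5: RHS = 16, y in [4, 15]  -> 2 point(s)
  x = 6: RHS = 17, y in [6, 13]  -> 2 point(s)
  x = 7: RHS = 16, y in [4, 15]  -> 2 point(s)
  x = 8: RHS = 0, y in [0]  -> 1 point(s)
  x = 10: RHS = 4, y in [2, 17]  -> 2 point(s)
  x = 11: RHS = 17, y in [6, 13]  -> 2 point(s)
  x = 12: RHS = 1, y in [1, 18]  -> 2 point(s)
  x = 13: RHS = 0, y in [0]  -> 1 point(s)
  x = 14: RHS = 1, y in [1, 18]  -> 2 point(s)
  x = 17: RHS = 0, y in [0]  -> 1 point(s)
Affine points: 23. Add the point at infinity: total = 24.

#E(F_19) = 24


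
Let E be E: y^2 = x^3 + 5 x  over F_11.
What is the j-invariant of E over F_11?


Delta = -16(4 a^3 + 27 b^2) mod 11 = 8
-1728 * (4 a)^3 = -1728 * (4*5)^3 mod 11 = 8
j = 8 * 8^(-1) mod 11 = 1

j = 1 (mod 11)


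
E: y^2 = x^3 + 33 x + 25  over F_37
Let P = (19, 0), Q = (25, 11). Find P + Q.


P != Q, so use the chord formula.
s = (y2 - y1) / (x2 - x1) = (11) / (6) mod 37 = 8
x3 = s^2 - x1 - x2 mod 37 = 8^2 - 19 - 25 = 20
y3 = s (x1 - x3) - y1 mod 37 = 8 * (19 - 20) - 0 = 29

P + Q = (20, 29)


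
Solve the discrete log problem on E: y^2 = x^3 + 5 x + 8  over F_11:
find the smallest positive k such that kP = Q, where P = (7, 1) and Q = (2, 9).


Enumerate multiples of P until we hit Q = (2, 9):
  1P = (7, 1)
  2P = (9, 1)
  3P = (6, 10)
  4P = (2, 9)
Match found at i = 4.

k = 4


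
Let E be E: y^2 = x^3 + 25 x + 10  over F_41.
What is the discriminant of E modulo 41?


4 a^3 + 27 b^2 = 4*25^3 + 27*10^2 = 62500 + 2700 = 65200
Delta = -16 * (65200) = -1043200
Delta mod 41 = 4

Delta = 4 (mod 41)


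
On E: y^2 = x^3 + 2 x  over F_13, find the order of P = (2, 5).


Compute successive multiples of P until we hit O:
  1P = (2, 5)
  2P = (12, 7)
  3P = (11, 1)
  4P = (1, 9)
  5P = (0, 0)
  6P = (1, 4)
  7P = (11, 12)
  8P = (12, 6)
  ... (continuing to 10P)
  10P = O

ord(P) = 10


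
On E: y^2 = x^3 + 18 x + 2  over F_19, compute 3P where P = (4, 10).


k = 3 = 11_2 (binary, LSB first: 11)
Double-and-add from P = (4, 10):
  bit 0 = 1: acc = O + (4, 10) = (4, 10)
  bit 1 = 1: acc = (4, 10) + (16, 15) = (3, 11)

3P = (3, 11)


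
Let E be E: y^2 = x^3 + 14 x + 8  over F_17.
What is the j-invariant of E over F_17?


Delta = -16(4 a^3 + 27 b^2) mod 17 = 5
-1728 * (4 a)^3 = -1728 * (4*14)^3 mod 17 = 2
j = 2 * 5^(-1) mod 17 = 14

j = 14 (mod 17)


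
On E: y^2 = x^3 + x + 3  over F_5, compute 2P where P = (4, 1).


Doubling: s = (3 x1^2 + a) / (2 y1)
s = (3*4^2 + 1) / (2*1) mod 5 = 2
x3 = s^2 - 2 x1 mod 5 = 2^2 - 2*4 = 1
y3 = s (x1 - x3) - y1 mod 5 = 2 * (4 - 1) - 1 = 0

2P = (1, 0)


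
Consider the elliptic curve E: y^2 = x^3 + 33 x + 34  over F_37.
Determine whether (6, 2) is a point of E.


Check whether y^2 = x^3 + 33 x + 34 (mod 37) for (x, y) = (6, 2).
LHS: y^2 = 2^2 mod 37 = 4
RHS: x^3 + 33 x + 34 = 6^3 + 33*6 + 34 mod 37 = 4
LHS = RHS

Yes, on the curve
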